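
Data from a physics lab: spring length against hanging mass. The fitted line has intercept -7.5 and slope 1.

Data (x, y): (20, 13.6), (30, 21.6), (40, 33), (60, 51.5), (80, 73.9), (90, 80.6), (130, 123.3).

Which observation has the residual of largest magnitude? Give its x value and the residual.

x=20: ŷ = -7.5 + 20 = 12.5; r = 13.6 − 12.5 = 1.1
x=30: ŷ = -7.5 + 30 = 22.5; r = 21.6 − 22.5 = -0.9
x=40: ŷ = -7.5 + 40 = 32.5; r = 33 − 32.5 = 0.5
x=60: ŷ = -7.5 + 60 = 52.5; r = 51.5 − 52.5 = -1
x=80: ŷ = -7.5 + 80 = 72.5; r = 73.9 − 72.5 = 1.4
x=90: ŷ = -7.5 + 90 = 82.5; r = 80.6 − 82.5 = -1.9
x=130: ŷ = -7.5 + 130 = 122.5; r = 123.3 − 122.5 = 0.8
Largest |r| is 1.9 at x = 90, residual -1.9.

x = 90, r = -1.9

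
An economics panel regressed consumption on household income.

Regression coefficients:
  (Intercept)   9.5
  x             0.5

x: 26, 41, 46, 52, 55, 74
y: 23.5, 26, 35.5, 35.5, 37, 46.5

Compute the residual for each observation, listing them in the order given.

1, -4, 3, 0, 0, 0

x=26: ŷ = 9.5 + 0.5·26 = 22.5; r = 23.5 − 22.5 = 1
x=41: ŷ = 9.5 + 0.5·41 = 30; r = 26 − 30 = -4
x=46: ŷ = 9.5 + 0.5·46 = 32.5; r = 35.5 − 32.5 = 3
x=52: ŷ = 9.5 + 0.5·52 = 35.5; r = 35.5 − 35.5 = 0
x=55: ŷ = 9.5 + 0.5·55 = 37; r = 37 − 37 = 0
x=74: ŷ = 9.5 + 0.5·74 = 46.5; r = 46.5 − 46.5 = 0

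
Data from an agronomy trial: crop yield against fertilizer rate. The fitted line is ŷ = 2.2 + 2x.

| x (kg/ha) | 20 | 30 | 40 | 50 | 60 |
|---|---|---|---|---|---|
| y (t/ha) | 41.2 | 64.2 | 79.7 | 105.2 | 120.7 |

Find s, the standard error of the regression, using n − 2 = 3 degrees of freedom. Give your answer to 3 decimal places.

s = 2.739

x=20: ŷ = 2.2 + 2·20 = 42.2; e = 41.2 − 42.2 = -1
x=30: ŷ = 2.2 + 2·30 = 62.2; e = 64.2 − 62.2 = 2
x=40: ŷ = 2.2 + 2·40 = 82.2; e = 79.7 − 82.2 = -2.5
x=50: ŷ = 2.2 + 2·50 = 102.2; e = 105.2 − 102.2 = 3
x=60: ŷ = 2.2 + 2·60 = 122.2; e = 120.7 − 122.2 = -1.5
SSE = 1 + 4 + 6.25 + 9 + 2.25 = 22.5
s = √(22.5/3) = √7.5 ≈ 2.739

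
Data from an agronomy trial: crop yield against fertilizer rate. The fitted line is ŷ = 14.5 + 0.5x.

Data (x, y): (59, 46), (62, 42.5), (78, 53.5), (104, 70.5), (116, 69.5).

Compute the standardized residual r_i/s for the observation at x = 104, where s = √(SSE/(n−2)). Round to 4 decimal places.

x=59: ŷ = 14.5 + 0.5·59 = 44; r = 46 − 44 = 2
x=62: ŷ = 14.5 + 0.5·62 = 45.5; r = 42.5 − 45.5 = -3
x=78: ŷ = 14.5 + 0.5·78 = 53.5; r = 53.5 − 53.5 = 0
x=104: ŷ = 14.5 + 0.5·104 = 66.5; r = 70.5 − 66.5 = 4
x=116: ŷ = 14.5 + 0.5·116 = 72.5; r = 69.5 − 72.5 = -3
SSE = 4 + 9 + 0 + 16 + 9 = 38
s = √(38/3) = 3.55903
r/s = 4 / 3.55903 = 1.1239

1.1239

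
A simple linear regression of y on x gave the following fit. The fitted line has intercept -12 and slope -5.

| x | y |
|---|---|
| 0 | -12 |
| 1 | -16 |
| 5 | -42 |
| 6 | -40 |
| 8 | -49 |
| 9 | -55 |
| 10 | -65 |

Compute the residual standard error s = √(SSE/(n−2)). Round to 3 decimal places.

s = 3.225

x=0: ŷ = -12 − 5·0 = -12; r = -12 − (-12) = 0
x=1: ŷ = -12 − 5·1 = -17; r = -16 − (-17) = 1
x=5: ŷ = -12 − 5·5 = -37; r = -42 − (-37) = -5
x=6: ŷ = -12 − 5·6 = -42; r = -40 − (-42) = 2
x=8: ŷ = -12 − 5·8 = -52; r = -49 − (-52) = 3
x=9: ŷ = -12 − 5·9 = -57; r = -55 − (-57) = 2
x=10: ŷ = -12 − 5·10 = -62; r = -65 − (-62) = -3
SSE = 0 + 1 + 25 + 4 + 9 + 4 + 9 = 52
s = √(52/5) = √10.4 ≈ 3.225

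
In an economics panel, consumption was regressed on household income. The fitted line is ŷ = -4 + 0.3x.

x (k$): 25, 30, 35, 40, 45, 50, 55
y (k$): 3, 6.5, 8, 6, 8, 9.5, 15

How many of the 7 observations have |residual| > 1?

6

x=25: ŷ = -4 + 0.3·25 = 3.5; e = 3 − 3.5 = -0.5
x=30: ŷ = -4 + 0.3·30 = 5; e = 6.5 − 5 = 1.5
x=35: ŷ = -4 + 0.3·35 = 6.5; e = 8 − 6.5 = 1.5
x=40: ŷ = -4 + 0.3·40 = 8; e = 6 − 8 = -2
x=45: ŷ = -4 + 0.3·45 = 9.5; e = 8 − 9.5 = -1.5
x=50: ŷ = -4 + 0.3·50 = 11; e = 9.5 − 11 = -1.5
x=55: ŷ = -4 + 0.3·55 = 12.5; e = 15 − 12.5 = 2.5
|e| > 1: x=30 (|e|=1.5), x=35 (|e|=1.5), x=40 (|e|=2), x=45 (|e|=1.5), x=50 (|e|=1.5), x=55 (|e|=2.5) → 6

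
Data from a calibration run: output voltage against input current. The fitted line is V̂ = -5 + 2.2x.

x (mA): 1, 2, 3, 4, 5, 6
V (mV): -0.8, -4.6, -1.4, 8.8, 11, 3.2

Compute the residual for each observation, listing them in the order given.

2, -4, -3, 5, 5, -5

x=1: V̂ = -5 + 2.2·1 = -2.8; r = -0.8 − (-2.8) = 2
x=2: V̂ = -5 + 2.2·2 = -0.6; r = -4.6 − (-0.6) = -4
x=3: V̂ = -5 + 2.2·3 = 1.6; r = -1.4 − 1.6 = -3
x=4: V̂ = -5 + 2.2·4 = 3.8; r = 8.8 − 3.8 = 5
x=5: V̂ = -5 + 2.2·5 = 6; r = 11 − 6 = 5
x=6: V̂ = -5 + 2.2·6 = 8.2; r = 3.2 − 8.2 = -5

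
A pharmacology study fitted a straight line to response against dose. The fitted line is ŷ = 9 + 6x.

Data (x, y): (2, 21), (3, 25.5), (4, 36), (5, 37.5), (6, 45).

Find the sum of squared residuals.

x=2: ŷ = 9 + 6·2 = 21; e = 21 − 21 = 0
x=3: ŷ = 9 + 6·3 = 27; e = 25.5 − 27 = -1.5
x=4: ŷ = 9 + 6·4 = 33; e = 36 − 33 = 3
x=5: ŷ = 9 + 6·5 = 39; e = 37.5 − 39 = -1.5
x=6: ŷ = 9 + 6·6 = 45; e = 45 − 45 = 0
SSE = 0 + 2.25 + 9 + 2.25 + 0 = 13.5

SSE = 13.5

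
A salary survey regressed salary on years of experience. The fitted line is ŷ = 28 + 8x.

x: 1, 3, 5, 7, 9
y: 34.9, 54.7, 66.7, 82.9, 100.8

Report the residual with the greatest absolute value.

r = 2.7

x=1: ŷ = 28 + 8·1 = 36; r = 34.9 − 36 = -1.1
x=3: ŷ = 28 + 8·3 = 52; r = 54.7 − 52 = 2.7
x=5: ŷ = 28 + 8·5 = 68; r = 66.7 − 68 = -1.3
x=7: ŷ = 28 + 8·7 = 84; r = 82.9 − 84 = -1.1
x=9: ŷ = 28 + 8·9 = 100; r = 100.8 − 100 = 0.8
Largest |r| is 2.7 at x = 3, residual 2.7.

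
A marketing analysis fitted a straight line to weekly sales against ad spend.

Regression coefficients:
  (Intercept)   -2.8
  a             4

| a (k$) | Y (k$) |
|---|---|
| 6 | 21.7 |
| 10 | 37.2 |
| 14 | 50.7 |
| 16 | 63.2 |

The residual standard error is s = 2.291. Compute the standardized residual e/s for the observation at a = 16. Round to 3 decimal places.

0.873

ŷ = -2.8 + 4·16 = 61.2
e = 63.2 − 61.2 = 2
e/s = 2 / 2.291 = 0.873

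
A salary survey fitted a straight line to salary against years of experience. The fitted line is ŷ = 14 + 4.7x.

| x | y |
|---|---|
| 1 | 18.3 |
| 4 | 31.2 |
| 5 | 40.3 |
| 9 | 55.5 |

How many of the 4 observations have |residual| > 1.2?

x=1: ŷ = 14 + 4.7·1 = 18.7; e = 18.3 − 18.7 = -0.4
x=4: ŷ = 14 + 4.7·4 = 32.8; e = 31.2 − 32.8 = -1.6
x=5: ŷ = 14 + 4.7·5 = 37.5; e = 40.3 − 37.5 = 2.8
x=9: ŷ = 14 + 4.7·9 = 56.3; e = 55.5 − 56.3 = -0.8
|e| > 1.2: x=4 (|e|=1.6), x=5 (|e|=2.8) → 2

2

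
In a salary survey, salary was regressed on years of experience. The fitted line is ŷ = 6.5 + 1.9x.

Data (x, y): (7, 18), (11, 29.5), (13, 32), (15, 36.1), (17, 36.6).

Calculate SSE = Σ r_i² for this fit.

x=7: ŷ = 6.5 + 1.9·7 = 19.8; r = 18 − 19.8 = -1.8
x=11: ŷ = 6.5 + 1.9·11 = 27.4; r = 29.5 − 27.4 = 2.1
x=13: ŷ = 6.5 + 1.9·13 = 31.2; r = 32 − 31.2 = 0.8
x=15: ŷ = 6.5 + 1.9·15 = 35; r = 36.1 − 35 = 1.1
x=17: ŷ = 6.5 + 1.9·17 = 38.8; r = 36.6 − 38.8 = -2.2
SSE = 3.24 + 4.41 + 0.64 + 1.21 + 4.84 = 14.34

SSE = 14.34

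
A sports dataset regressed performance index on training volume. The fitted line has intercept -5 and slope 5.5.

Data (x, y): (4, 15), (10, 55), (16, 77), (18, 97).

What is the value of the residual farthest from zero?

r = -6

x=4: ŷ = -5 + 5.5·4 = 17; r = 15 − 17 = -2
x=10: ŷ = -5 + 5.5·10 = 50; r = 55 − 50 = 5
x=16: ŷ = -5 + 5.5·16 = 83; r = 77 − 83 = -6
x=18: ŷ = -5 + 5.5·18 = 94; r = 97 − 94 = 3
Largest |r| is 6 at x = 16, residual -6.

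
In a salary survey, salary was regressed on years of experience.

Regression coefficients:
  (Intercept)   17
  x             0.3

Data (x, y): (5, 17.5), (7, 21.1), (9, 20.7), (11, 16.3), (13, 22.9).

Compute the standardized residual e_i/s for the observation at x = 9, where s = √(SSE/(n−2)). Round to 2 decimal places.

x=5: ŷ = 17 + 0.3·5 = 18.5; e = 17.5 − 18.5 = -1
x=7: ŷ = 17 + 0.3·7 = 19.1; e = 21.1 − 19.1 = 2
x=9: ŷ = 17 + 0.3·9 = 19.7; e = 20.7 − 19.7 = 1
x=11: ŷ = 17 + 0.3·11 = 20.3; e = 16.3 − 20.3 = -4
x=13: ŷ = 17 + 0.3·13 = 20.9; e = 22.9 − 20.9 = 2
SSE = 1 + 4 + 1 + 16 + 4 = 26
s = √(26/3) = 2.94392
e/s = 1 / 2.94392 = 0.34

0.34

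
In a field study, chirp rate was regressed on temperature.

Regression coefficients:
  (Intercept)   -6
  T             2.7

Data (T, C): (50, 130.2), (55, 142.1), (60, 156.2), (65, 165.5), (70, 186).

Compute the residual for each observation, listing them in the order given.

1.2, -0.4, 0.2, -4, 3

T=50: ŷ = -6 + 2.7·50 = 129; r = 130.2 − 129 = 1.2
T=55: ŷ = -6 + 2.7·55 = 142.5; r = 142.1 − 142.5 = -0.4
T=60: ŷ = -6 + 2.7·60 = 156; r = 156.2 − 156 = 0.2
T=65: ŷ = -6 + 2.7·65 = 169.5; r = 165.5 − 169.5 = -4
T=70: ŷ = -6 + 2.7·70 = 183; r = 186 − 183 = 3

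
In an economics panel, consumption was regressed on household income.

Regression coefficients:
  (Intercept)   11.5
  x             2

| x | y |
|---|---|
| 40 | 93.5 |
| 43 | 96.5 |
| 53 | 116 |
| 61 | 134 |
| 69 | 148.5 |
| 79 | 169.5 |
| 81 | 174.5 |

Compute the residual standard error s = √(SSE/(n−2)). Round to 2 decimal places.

x=40: ŷ = 11.5 + 2·40 = 91.5; e = 93.5 − 91.5 = 2
x=43: ŷ = 11.5 + 2·43 = 97.5; e = 96.5 − 97.5 = -1
x=53: ŷ = 11.5 + 2·53 = 117.5; e = 116 − 117.5 = -1.5
x=61: ŷ = 11.5 + 2·61 = 133.5; e = 134 − 133.5 = 0.5
x=69: ŷ = 11.5 + 2·69 = 149.5; e = 148.5 − 149.5 = -1
x=79: ŷ = 11.5 + 2·79 = 169.5; e = 169.5 − 169.5 = 0
x=81: ŷ = 11.5 + 2·81 = 173.5; e = 174.5 − 173.5 = 1
SSE = 4 + 1 + 2.25 + 0.25 + 1 + 0 + 1 = 9.5
s = √(9.5/5) = √1.9 ≈ 1.38

s = 1.38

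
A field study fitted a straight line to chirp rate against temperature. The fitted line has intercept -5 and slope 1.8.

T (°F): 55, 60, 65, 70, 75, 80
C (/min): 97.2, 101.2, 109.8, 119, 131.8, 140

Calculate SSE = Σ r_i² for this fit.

SSE = 26.56

T=55: ŷ = -5 + 1.8·55 = 94; r = 97.2 − 94 = 3.2
T=60: ŷ = -5 + 1.8·60 = 103; r = 101.2 − 103 = -1.8
T=65: ŷ = -5 + 1.8·65 = 112; r = 109.8 − 112 = -2.2
T=70: ŷ = -5 + 1.8·70 = 121; r = 119 − 121 = -2
T=75: ŷ = -5 + 1.8·75 = 130; r = 131.8 − 130 = 1.8
T=80: ŷ = -5 + 1.8·80 = 139; r = 140 − 139 = 1
SSE = 10.24 + 3.24 + 4.84 + 4 + 3.24 + 1 = 26.56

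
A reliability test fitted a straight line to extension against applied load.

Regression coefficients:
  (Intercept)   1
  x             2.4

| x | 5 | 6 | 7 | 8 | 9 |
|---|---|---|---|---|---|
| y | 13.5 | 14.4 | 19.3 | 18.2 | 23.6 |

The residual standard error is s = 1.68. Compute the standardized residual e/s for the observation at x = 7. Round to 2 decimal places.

0.89

ŷ = 1 + 2.4·7 = 17.8
e = 19.3 − 17.8 = 1.5
e/s = 1.5 / 1.68 = 0.89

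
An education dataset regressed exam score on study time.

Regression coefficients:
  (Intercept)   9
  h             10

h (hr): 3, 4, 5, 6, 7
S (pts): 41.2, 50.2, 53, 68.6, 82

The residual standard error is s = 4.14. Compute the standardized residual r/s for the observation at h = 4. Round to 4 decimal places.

0.2899

ŷ = 9 + 10·4 = 49
r = 50.2 − 49 = 1.2
r/s = 1.2 / 4.14 = 0.2899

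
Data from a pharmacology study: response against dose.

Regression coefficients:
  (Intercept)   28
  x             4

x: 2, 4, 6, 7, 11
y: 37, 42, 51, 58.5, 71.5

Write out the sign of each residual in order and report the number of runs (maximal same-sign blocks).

x=2: ŷ = 28 + 4·2 = 36; r = 37 − 36 = 1
x=4: ŷ = 28 + 4·4 = 44; r = 42 − 44 = -2
x=6: ŷ = 28 + 4·6 = 52; r = 51 − 52 = -1
x=7: ŷ = 28 + 4·7 = 56; r = 58.5 − 56 = 2.5
x=11: ŷ = 28 + 4·11 = 72; r = 71.5 − 72 = -0.5
Signs: + − − + −
Runs: +×1, −×2, +×1, −×1 → 4

4 runs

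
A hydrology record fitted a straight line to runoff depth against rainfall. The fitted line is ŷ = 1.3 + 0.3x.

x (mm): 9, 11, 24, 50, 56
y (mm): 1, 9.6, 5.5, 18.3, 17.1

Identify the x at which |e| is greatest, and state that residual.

x=9: ŷ = 1.3 + 0.3·9 = 4; e = 1 − 4 = -3
x=11: ŷ = 1.3 + 0.3·11 = 4.6; e = 9.6 − 4.6 = 5
x=24: ŷ = 1.3 + 0.3·24 = 8.5; e = 5.5 − 8.5 = -3
x=50: ŷ = 1.3 + 0.3·50 = 16.3; e = 18.3 − 16.3 = 2
x=56: ŷ = 1.3 + 0.3·56 = 18.1; e = 17.1 − 18.1 = -1
Largest |e| is 5 at x = 11, residual 5.

x = 11, e = 5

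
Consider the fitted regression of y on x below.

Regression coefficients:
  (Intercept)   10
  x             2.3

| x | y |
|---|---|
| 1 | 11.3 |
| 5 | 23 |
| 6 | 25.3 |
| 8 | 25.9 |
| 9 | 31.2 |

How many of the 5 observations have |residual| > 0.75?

x=1: ŷ = 10 + 2.3·1 = 12.3; r = 11.3 − 12.3 = -1
x=5: ŷ = 10 + 2.3·5 = 21.5; r = 23 − 21.5 = 1.5
x=6: ŷ = 10 + 2.3·6 = 23.8; r = 25.3 − 23.8 = 1.5
x=8: ŷ = 10 + 2.3·8 = 28.4; r = 25.9 − 28.4 = -2.5
x=9: ŷ = 10 + 2.3·9 = 30.7; r = 31.2 − 30.7 = 0.5
|r| > 0.75: x=1 (|r|=1), x=5 (|r|=1.5), x=6 (|r|=1.5), x=8 (|r|=2.5) → 4

4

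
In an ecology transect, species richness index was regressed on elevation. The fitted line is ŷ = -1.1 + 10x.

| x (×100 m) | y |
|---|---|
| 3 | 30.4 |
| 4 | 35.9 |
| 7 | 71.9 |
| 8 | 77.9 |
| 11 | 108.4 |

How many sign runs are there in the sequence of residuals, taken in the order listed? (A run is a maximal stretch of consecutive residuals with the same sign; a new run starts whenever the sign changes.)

x=3: ŷ = -1.1 + 10·3 = 28.9; r = 30.4 − 28.9 = 1.5
x=4: ŷ = -1.1 + 10·4 = 38.9; r = 35.9 − 38.9 = -3
x=7: ŷ = -1.1 + 10·7 = 68.9; r = 71.9 − 68.9 = 3
x=8: ŷ = -1.1 + 10·8 = 78.9; r = 77.9 − 78.9 = -1
x=11: ŷ = -1.1 + 10·11 = 108.9; r = 108.4 − 108.9 = -0.5
Signs: + − + − −
Runs: +×1, −×1, +×1, −×2 → 4

4 runs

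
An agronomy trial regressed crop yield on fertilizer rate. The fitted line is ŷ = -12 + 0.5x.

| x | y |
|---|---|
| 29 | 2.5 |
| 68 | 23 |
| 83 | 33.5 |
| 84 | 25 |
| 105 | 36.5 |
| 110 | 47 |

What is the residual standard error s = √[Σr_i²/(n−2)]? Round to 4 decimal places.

x=29: ŷ = -12 + 0.5·29 = 2.5; r = 2.5 − 2.5 = 0
x=68: ŷ = -12 + 0.5·68 = 22; r = 23 − 22 = 1
x=83: ŷ = -12 + 0.5·83 = 29.5; r = 33.5 − 29.5 = 4
x=84: ŷ = -12 + 0.5·84 = 30; r = 25 − 30 = -5
x=105: ŷ = -12 + 0.5·105 = 40.5; r = 36.5 − 40.5 = -4
x=110: ŷ = -12 + 0.5·110 = 43; r = 47 − 43 = 4
SSE = 0 + 1 + 16 + 25 + 16 + 16 = 74
s = √(74/4) = √18.5 ≈ 4.3012

s = 4.3012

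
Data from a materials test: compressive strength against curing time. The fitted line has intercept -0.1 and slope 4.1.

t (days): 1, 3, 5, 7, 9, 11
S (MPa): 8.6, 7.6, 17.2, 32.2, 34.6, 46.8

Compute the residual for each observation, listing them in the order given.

4.6, -4.6, -3.2, 3.6, -2.2, 1.8

t=1: ŷ = -0.1 + 4.1·1 = 4; e = 8.6 − 4 = 4.6
t=3: ŷ = -0.1 + 4.1·3 = 12.2; e = 7.6 − 12.2 = -4.6
t=5: ŷ = -0.1 + 4.1·5 = 20.4; e = 17.2 − 20.4 = -3.2
t=7: ŷ = -0.1 + 4.1·7 = 28.6; e = 32.2 − 28.6 = 3.6
t=9: ŷ = -0.1 + 4.1·9 = 36.8; e = 34.6 − 36.8 = -2.2
t=11: ŷ = -0.1 + 4.1·11 = 45; e = 46.8 − 45 = 1.8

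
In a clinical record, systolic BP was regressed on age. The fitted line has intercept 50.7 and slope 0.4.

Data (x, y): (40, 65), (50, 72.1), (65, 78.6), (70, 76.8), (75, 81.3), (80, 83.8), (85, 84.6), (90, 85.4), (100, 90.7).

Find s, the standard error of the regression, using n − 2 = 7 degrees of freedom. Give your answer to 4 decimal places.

s = 1.4803

x=40: ŷ = 50.7 + 0.4·40 = 66.7; e = 65 − 66.7 = -1.7
x=50: ŷ = 50.7 + 0.4·50 = 70.7; e = 72.1 − 70.7 = 1.4
x=65: ŷ = 50.7 + 0.4·65 = 76.7; e = 78.6 − 76.7 = 1.9
x=70: ŷ = 50.7 + 0.4·70 = 78.7; e = 76.8 − 78.7 = -1.9
x=75: ŷ = 50.7 + 0.4·75 = 80.7; e = 81.3 − 80.7 = 0.6
x=80: ŷ = 50.7 + 0.4·80 = 82.7; e = 83.8 − 82.7 = 1.1
x=85: ŷ = 50.7 + 0.4·85 = 84.7; e = 84.6 − 84.7 = -0.1
x=90: ŷ = 50.7 + 0.4·90 = 86.7; e = 85.4 − 86.7 = -1.3
x=100: ŷ = 50.7 + 0.4·100 = 90.7; e = 90.7 − 90.7 = 0
SSE = 2.89 + 1.96 + 3.61 + 3.61 + 0.36 + 1.21 + 0.01 + 1.69 + 0 = 15.34
s = √(15.34/7) = √2.19143 ≈ 1.4803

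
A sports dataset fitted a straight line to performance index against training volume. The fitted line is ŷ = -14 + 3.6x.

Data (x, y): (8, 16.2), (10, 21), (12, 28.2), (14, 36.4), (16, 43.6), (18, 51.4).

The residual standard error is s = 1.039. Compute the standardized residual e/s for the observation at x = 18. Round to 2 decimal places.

0.58

ŷ = -14 + 3.6·18 = 50.8
e = 51.4 − 50.8 = 0.6
e/s = 0.6 / 1.039 = 0.58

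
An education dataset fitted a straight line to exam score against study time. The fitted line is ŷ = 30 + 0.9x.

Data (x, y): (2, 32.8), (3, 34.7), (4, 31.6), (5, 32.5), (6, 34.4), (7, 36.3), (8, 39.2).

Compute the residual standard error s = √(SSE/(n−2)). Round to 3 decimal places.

s = 1.897

x=2: ŷ = 30 + 0.9·2 = 31.8; e = 32.8 − 31.8 = 1
x=3: ŷ = 30 + 0.9·3 = 32.7; e = 34.7 − 32.7 = 2
x=4: ŷ = 30 + 0.9·4 = 33.6; e = 31.6 − 33.6 = -2
x=5: ŷ = 30 + 0.9·5 = 34.5; e = 32.5 − 34.5 = -2
x=6: ŷ = 30 + 0.9·6 = 35.4; e = 34.4 − 35.4 = -1
x=7: ŷ = 30 + 0.9·7 = 36.3; e = 36.3 − 36.3 = 0
x=8: ŷ = 30 + 0.9·8 = 37.2; e = 39.2 − 37.2 = 2
SSE = 1 + 4 + 4 + 4 + 1 + 0 + 4 = 18
s = √(18/5) = √3.6 ≈ 1.897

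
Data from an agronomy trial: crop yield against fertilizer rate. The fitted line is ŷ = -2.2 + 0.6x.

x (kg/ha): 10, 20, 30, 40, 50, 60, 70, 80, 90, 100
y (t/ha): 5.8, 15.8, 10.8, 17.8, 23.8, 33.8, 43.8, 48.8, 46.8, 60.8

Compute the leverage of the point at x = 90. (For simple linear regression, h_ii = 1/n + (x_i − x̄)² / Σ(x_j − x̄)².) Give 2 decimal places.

x̄ = (10 + 20 + 30 + 40 + 50 + 60 + 70 + 80 + 90 + 100)/10 = 55
Σ(x − x̄)² = 2025 + 1225 + 625 + 225 + 25 + 25 + 225 + 625 + 1225 + 2025 = 8250
h = 1/10 + (35)²/8250 = 0.1 + 0.148485 = 0.25

h = 0.25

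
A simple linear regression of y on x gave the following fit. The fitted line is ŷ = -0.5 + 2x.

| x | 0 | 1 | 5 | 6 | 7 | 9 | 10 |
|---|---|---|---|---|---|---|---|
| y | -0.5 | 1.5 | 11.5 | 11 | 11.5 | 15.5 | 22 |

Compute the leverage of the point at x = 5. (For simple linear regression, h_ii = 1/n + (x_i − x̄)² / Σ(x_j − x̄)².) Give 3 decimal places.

x̄ = (0 + 1 + 5 + 6 + 7 + 9 + 10)/7 = 5.42857
Σ(x − x̄)² = 29.4694 + 19.6122 + 0.183673 + 0.326531 + 2.46939 + 12.7551 + 20.898 = 85.7143
h = 1/7 + (-0.428571)²/85.7143 = 0.142857 + 0.00214286 = 0.145

h = 0.145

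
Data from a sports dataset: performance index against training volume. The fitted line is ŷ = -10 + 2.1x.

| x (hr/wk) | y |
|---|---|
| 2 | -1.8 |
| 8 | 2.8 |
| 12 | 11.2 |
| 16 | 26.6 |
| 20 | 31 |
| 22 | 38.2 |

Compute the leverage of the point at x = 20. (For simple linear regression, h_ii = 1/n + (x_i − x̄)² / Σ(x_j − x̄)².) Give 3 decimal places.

x̄ = (2 + 8 + 12 + 16 + 20 + 22)/6 = 13.3333
Σ(x − x̄)² = 128.444 + 28.4444 + 1.77778 + 7.11111 + 44.4444 + 75.1111 = 285.333
h = 1/6 + (6.66667)²/285.333 = 0.166667 + 0.155763 = 0.322

h = 0.322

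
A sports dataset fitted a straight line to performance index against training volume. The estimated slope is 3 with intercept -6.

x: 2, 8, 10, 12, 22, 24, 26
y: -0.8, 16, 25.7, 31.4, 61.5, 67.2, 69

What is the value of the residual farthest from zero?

e = -3

x=2: ŷ = -6 + 3·2 = 0; e = -0.8 − 0 = -0.8
x=8: ŷ = -6 + 3·8 = 18; e = 16 − 18 = -2
x=10: ŷ = -6 + 3·10 = 24; e = 25.7 − 24 = 1.7
x=12: ŷ = -6 + 3·12 = 30; e = 31.4 − 30 = 1.4
x=22: ŷ = -6 + 3·22 = 60; e = 61.5 − 60 = 1.5
x=24: ŷ = -6 + 3·24 = 66; e = 67.2 − 66 = 1.2
x=26: ŷ = -6 + 3·26 = 72; e = 69 − 72 = -3
Largest |e| is 3 at x = 26, residual -3.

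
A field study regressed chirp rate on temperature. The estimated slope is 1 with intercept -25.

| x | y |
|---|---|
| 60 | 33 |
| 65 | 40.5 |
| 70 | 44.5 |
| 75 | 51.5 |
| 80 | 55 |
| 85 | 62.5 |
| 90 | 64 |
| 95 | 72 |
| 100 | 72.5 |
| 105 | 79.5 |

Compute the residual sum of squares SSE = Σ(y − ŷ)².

x=60: ŷ = -25 + 60 = 35; r = 33 − 35 = -2
x=65: ŷ = -25 + 65 = 40; r = 40.5 − 40 = 0.5
x=70: ŷ = -25 + 70 = 45; r = 44.5 − 45 = -0.5
x=75: ŷ = -25 + 75 = 50; r = 51.5 − 50 = 1.5
x=80: ŷ = -25 + 80 = 55; r = 55 − 55 = 0
x=85: ŷ = -25 + 85 = 60; r = 62.5 − 60 = 2.5
x=90: ŷ = -25 + 90 = 65; r = 64 − 65 = -1
x=95: ŷ = -25 + 95 = 70; r = 72 − 70 = 2
x=100: ŷ = -25 + 100 = 75; r = 72.5 − 75 = -2.5
x=105: ŷ = -25 + 105 = 80; r = 79.5 − 80 = -0.5
SSE = 4 + 0.25 + 0.25 + 2.25 + 0 + 6.25 + 1 + 4 + 6.25 + 0.25 = 24.5

SSE = 24.5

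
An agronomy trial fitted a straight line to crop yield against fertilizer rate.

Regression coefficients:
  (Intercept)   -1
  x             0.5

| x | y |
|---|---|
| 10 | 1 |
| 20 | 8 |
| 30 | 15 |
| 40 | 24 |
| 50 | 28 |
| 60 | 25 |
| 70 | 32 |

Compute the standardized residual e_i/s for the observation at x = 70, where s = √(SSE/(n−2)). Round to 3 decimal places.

-0.527

x=10: ŷ = -1 + 0.5·10 = 4; e = 1 − 4 = -3
x=20: ŷ = -1 + 0.5·20 = 9; e = 8 − 9 = -1
x=30: ŷ = -1 + 0.5·30 = 14; e = 15 − 14 = 1
x=40: ŷ = -1 + 0.5·40 = 19; e = 24 − 19 = 5
x=50: ŷ = -1 + 0.5·50 = 24; e = 28 − 24 = 4
x=60: ŷ = -1 + 0.5·60 = 29; e = 25 − 29 = -4
x=70: ŷ = -1 + 0.5·70 = 34; e = 32 − 34 = -2
SSE = 9 + 1 + 1 + 25 + 16 + 16 + 4 = 72
s = √(72/5) = 3.79473
e/s = -2 / 3.79473 = -0.527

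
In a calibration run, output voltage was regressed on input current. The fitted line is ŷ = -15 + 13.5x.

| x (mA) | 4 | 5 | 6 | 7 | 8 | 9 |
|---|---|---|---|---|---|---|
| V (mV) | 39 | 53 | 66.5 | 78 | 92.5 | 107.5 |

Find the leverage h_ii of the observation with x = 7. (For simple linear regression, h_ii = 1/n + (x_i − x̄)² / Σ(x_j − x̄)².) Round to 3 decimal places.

x̄ = (4 + 5 + 6 + 7 + 8 + 9)/6 = 6.5
Σ(x − x̄)² = 6.25 + 2.25 + 0.25 + 0.25 + 2.25 + 6.25 = 17.5
h = 1/6 + (0.5)²/17.5 = 0.166667 + 0.0142857 = 0.181

h = 0.181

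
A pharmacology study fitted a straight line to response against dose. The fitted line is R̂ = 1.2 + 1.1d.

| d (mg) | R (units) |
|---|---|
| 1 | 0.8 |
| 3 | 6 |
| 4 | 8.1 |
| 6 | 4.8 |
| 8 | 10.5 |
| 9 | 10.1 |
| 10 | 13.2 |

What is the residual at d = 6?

R̂ = 1.2 + 1.1·6 = 7.8
e = 4.8 − 7.8 = -3

e = -3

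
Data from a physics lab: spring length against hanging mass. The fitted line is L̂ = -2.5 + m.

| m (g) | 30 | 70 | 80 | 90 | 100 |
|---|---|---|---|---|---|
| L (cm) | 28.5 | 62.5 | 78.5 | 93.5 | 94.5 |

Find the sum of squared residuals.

m=30: L̂ = -2.5 + 30 = 27.5; r = 28.5 − 27.5 = 1
m=70: L̂ = -2.5 + 70 = 67.5; r = 62.5 − 67.5 = -5
m=80: L̂ = -2.5 + 80 = 77.5; r = 78.5 − 77.5 = 1
m=90: L̂ = -2.5 + 90 = 87.5; r = 93.5 − 87.5 = 6
m=100: L̂ = -2.5 + 100 = 97.5; r = 94.5 − 97.5 = -3
SSE = 1 + 25 + 1 + 36 + 9 = 72

SSE = 72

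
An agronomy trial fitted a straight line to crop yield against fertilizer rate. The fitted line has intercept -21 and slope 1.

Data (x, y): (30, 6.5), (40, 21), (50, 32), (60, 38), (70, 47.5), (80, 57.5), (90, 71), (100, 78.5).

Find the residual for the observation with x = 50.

ŷ = -21 + 50 = 29
r = 32 − 29 = 3

r = 3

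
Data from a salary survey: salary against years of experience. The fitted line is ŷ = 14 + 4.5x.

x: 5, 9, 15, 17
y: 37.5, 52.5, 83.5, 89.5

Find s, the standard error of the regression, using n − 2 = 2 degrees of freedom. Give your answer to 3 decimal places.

x=5: ŷ = 14 + 4.5·5 = 36.5; e = 37.5 − 36.5 = 1
x=9: ŷ = 14 + 4.5·9 = 54.5; e = 52.5 − 54.5 = -2
x=15: ŷ = 14 + 4.5·15 = 81.5; e = 83.5 − 81.5 = 2
x=17: ŷ = 14 + 4.5·17 = 90.5; e = 89.5 − 90.5 = -1
SSE = 1 + 4 + 4 + 1 = 10
s = √(10/2) = √5 ≈ 2.236

s = 2.236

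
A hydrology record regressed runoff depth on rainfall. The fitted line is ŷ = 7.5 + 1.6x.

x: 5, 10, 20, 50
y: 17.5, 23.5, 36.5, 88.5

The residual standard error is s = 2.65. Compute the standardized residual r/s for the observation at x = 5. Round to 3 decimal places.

0.755

ŷ = 7.5 + 1.6·5 = 15.5
r = 17.5 − 15.5 = 2
r/s = 2 / 2.65 = 0.755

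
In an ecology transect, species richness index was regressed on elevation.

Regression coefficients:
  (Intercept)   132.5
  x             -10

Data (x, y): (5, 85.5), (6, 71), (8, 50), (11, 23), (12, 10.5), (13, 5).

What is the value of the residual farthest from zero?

x=5: ŷ = 132.5 − 10·5 = 82.5; r = 85.5 − 82.5 = 3
x=6: ŷ = 132.5 − 10·6 = 72.5; r = 71 − 72.5 = -1.5
x=8: ŷ = 132.5 − 10·8 = 52.5; r = 50 − 52.5 = -2.5
x=11: ŷ = 132.5 − 10·11 = 22.5; r = 23 − 22.5 = 0.5
x=12: ŷ = 132.5 − 10·12 = 12.5; r = 10.5 − 12.5 = -2
x=13: ŷ = 132.5 − 10·13 = 2.5; r = 5 − 2.5 = 2.5
Largest |r| is 3 at x = 5, residual 3.

r = 3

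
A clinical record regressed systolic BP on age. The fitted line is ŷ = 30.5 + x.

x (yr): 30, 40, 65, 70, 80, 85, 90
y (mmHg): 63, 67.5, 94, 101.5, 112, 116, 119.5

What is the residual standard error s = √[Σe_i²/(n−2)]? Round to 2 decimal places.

s = 2.10

x=30: ŷ = 30.5 + 30 = 60.5; e = 63 − 60.5 = 2.5
x=40: ŷ = 30.5 + 40 = 70.5; e = 67.5 − 70.5 = -3
x=65: ŷ = 30.5 + 65 = 95.5; e = 94 − 95.5 = -1.5
x=70: ŷ = 30.5 + 70 = 100.5; e = 101.5 − 100.5 = 1
x=80: ŷ = 30.5 + 80 = 110.5; e = 112 − 110.5 = 1.5
x=85: ŷ = 30.5 + 85 = 115.5; e = 116 − 115.5 = 0.5
x=90: ŷ = 30.5 + 90 = 120.5; e = 119.5 − 120.5 = -1
SSE = 6.25 + 9 + 2.25 + 1 + 2.25 + 0.25 + 1 = 22
s = √(22/5) = √4.4 ≈ 2.10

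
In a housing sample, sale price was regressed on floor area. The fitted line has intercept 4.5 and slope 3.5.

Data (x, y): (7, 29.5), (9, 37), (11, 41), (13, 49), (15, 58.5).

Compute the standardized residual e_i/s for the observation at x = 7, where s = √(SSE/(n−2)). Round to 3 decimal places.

0.297

x=7: ŷ = 4.5 + 3.5·7 = 29; e = 29.5 − 29 = 0.5
x=9: ŷ = 4.5 + 3.5·9 = 36; e = 37 − 36 = 1
x=11: ŷ = 4.5 + 3.5·11 = 43; e = 41 − 43 = -2
x=13: ŷ = 4.5 + 3.5·13 = 50; e = 49 − 50 = -1
x=15: ŷ = 4.5 + 3.5·15 = 57; e = 58.5 − 57 = 1.5
SSE = 0.25 + 1 + 4 + 1 + 2.25 = 8.5
s = √(8.5/3) = 1.68325
e/s = 0.5 / 1.68325 = 0.297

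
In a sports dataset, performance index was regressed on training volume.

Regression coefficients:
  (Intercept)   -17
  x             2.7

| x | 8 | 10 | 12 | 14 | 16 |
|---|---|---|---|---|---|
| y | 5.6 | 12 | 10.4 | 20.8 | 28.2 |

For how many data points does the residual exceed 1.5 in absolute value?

x=8: ŷ = -17 + 2.7·8 = 4.6; r = 5.6 − 4.6 = 1
x=10: ŷ = -17 + 2.7·10 = 10; r = 12 − 10 = 2
x=12: ŷ = -17 + 2.7·12 = 15.4; r = 10.4 − 15.4 = -5
x=14: ŷ = -17 + 2.7·14 = 20.8; r = 20.8 − 20.8 = 0
x=16: ŷ = -17 + 2.7·16 = 26.2; r = 28.2 − 26.2 = 2
|r| > 1.5: x=10 (|r|=2), x=12 (|r|=5), x=16 (|r|=2) → 3

3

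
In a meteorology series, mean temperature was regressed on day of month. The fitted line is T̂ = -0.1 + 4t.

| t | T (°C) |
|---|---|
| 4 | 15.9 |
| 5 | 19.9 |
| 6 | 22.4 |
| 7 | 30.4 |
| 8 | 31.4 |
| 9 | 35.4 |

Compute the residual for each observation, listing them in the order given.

t=4: T̂ = -0.1 + 4·4 = 15.9; r = 15.9 − 15.9 = 0
t=5: T̂ = -0.1 + 4·5 = 19.9; r = 19.9 − 19.9 = 0
t=6: T̂ = -0.1 + 4·6 = 23.9; r = 22.4 − 23.9 = -1.5
t=7: T̂ = -0.1 + 4·7 = 27.9; r = 30.4 − 27.9 = 2.5
t=8: T̂ = -0.1 + 4·8 = 31.9; r = 31.4 − 31.9 = -0.5
t=9: T̂ = -0.1 + 4·9 = 35.9; r = 35.4 − 35.9 = -0.5

0, 0, -1.5, 2.5, -0.5, -0.5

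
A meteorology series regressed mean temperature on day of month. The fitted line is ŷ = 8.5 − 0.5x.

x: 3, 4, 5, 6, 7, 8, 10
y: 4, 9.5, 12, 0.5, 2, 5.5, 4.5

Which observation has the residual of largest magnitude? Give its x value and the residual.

x = 5, e = 6

x=3: ŷ = 8.5 − 0.5·3 = 7; e = 4 − 7 = -3
x=4: ŷ = 8.5 − 0.5·4 = 6.5; e = 9.5 − 6.5 = 3
x=5: ŷ = 8.5 − 0.5·5 = 6; e = 12 − 6 = 6
x=6: ŷ = 8.5 − 0.5·6 = 5.5; e = 0.5 − 5.5 = -5
x=7: ŷ = 8.5 − 0.5·7 = 5; e = 2 − 5 = -3
x=8: ŷ = 8.5 − 0.5·8 = 4.5; e = 5.5 − 4.5 = 1
x=10: ŷ = 8.5 − 0.5·10 = 3.5; e = 4.5 − 3.5 = 1
Largest |e| is 6 at x = 5, residual 6.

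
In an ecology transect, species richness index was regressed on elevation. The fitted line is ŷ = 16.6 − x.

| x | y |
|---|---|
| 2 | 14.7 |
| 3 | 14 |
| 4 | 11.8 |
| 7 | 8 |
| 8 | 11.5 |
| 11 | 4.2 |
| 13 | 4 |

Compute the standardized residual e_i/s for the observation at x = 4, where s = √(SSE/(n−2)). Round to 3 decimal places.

x=2: ŷ = 16.6 − 2 = 14.6; e = 14.7 − 14.6 = 0.1
x=3: ŷ = 16.6 − 3 = 13.6; e = 14 − 13.6 = 0.4
x=4: ŷ = 16.6 − 4 = 12.6; e = 11.8 − 12.6 = -0.8
x=7: ŷ = 16.6 − 7 = 9.6; e = 8 − 9.6 = -1.6
x=8: ŷ = 16.6 − 8 = 8.6; e = 11.5 − 8.6 = 2.9
x=11: ŷ = 16.6 − 11 = 5.6; e = 4.2 − 5.6 = -1.4
x=13: ŷ = 16.6 − 13 = 3.6; e = 4 − 3.6 = 0.4
SSE = 0.01 + 0.16 + 0.64 + 2.56 + 8.41 + 1.96 + 0.16 = 13.9
s = √(13.9/5) = 1.66733
e/s = -0.8 / 1.66733 = -0.480

-0.480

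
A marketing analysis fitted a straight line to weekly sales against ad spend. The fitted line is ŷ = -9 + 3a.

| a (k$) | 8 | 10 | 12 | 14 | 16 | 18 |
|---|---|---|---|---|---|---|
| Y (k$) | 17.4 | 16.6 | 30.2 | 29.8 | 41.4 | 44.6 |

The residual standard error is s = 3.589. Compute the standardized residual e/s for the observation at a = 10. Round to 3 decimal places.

-1.226

ŷ = -9 + 3·10 = 21
e = 16.6 − 21 = -4.4
e/s = -4.4 / 3.589 = -1.226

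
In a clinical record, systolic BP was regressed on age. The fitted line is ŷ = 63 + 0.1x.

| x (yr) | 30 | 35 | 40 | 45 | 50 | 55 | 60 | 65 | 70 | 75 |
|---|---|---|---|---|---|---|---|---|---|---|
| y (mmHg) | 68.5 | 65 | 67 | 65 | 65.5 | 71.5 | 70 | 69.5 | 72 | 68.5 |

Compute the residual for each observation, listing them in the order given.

x=30: ŷ = 63 + 0.1·30 = 66; r = 68.5 − 66 = 2.5
x=35: ŷ = 63 + 0.1·35 = 66.5; r = 65 − 66.5 = -1.5
x=40: ŷ = 63 + 0.1·40 = 67; r = 67 − 67 = 0
x=45: ŷ = 63 + 0.1·45 = 67.5; r = 65 − 67.5 = -2.5
x=50: ŷ = 63 + 0.1·50 = 68; r = 65.5 − 68 = -2.5
x=55: ŷ = 63 + 0.1·55 = 68.5; r = 71.5 − 68.5 = 3
x=60: ŷ = 63 + 0.1·60 = 69; r = 70 − 69 = 1
x=65: ŷ = 63 + 0.1·65 = 69.5; r = 69.5 − 69.5 = 0
x=70: ŷ = 63 + 0.1·70 = 70; r = 72 − 70 = 2
x=75: ŷ = 63 + 0.1·75 = 70.5; r = 68.5 − 70.5 = -2

2.5, -1.5, 0, -2.5, -2.5, 3, 1, 0, 2, -2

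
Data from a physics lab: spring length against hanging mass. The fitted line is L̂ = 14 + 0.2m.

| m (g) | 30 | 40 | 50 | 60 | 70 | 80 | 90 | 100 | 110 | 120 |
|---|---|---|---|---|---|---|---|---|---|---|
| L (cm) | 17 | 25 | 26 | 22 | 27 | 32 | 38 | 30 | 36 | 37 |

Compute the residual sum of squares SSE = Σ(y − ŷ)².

m=30: L̂ = 14 + 0.2·30 = 20; e = 17 − 20 = -3
m=40: L̂ = 14 + 0.2·40 = 22; e = 25 − 22 = 3
m=50: L̂ = 14 + 0.2·50 = 24; e = 26 − 24 = 2
m=60: L̂ = 14 + 0.2·60 = 26; e = 22 − 26 = -4
m=70: L̂ = 14 + 0.2·70 = 28; e = 27 − 28 = -1
m=80: L̂ = 14 + 0.2·80 = 30; e = 32 − 30 = 2
m=90: L̂ = 14 + 0.2·90 = 32; e = 38 − 32 = 6
m=100: L̂ = 14 + 0.2·100 = 34; e = 30 − 34 = -4
m=110: L̂ = 14 + 0.2·110 = 36; e = 36 − 36 = 0
m=120: L̂ = 14 + 0.2·120 = 38; e = 37 − 38 = -1
SSE = 9 + 9 + 4 + 16 + 1 + 4 + 36 + 16 + 0 + 1 = 96

SSE = 96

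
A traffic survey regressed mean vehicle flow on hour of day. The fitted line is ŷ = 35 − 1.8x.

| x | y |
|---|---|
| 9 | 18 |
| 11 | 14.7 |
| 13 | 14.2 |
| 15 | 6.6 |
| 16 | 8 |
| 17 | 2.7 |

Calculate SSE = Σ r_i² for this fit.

SSE = 15.74

x=9: ŷ = 35 − 1.8·9 = 18.8; r = 18 − 18.8 = -0.8
x=11: ŷ = 35 − 1.8·11 = 15.2; r = 14.7 − 15.2 = -0.5
x=13: ŷ = 35 − 1.8·13 = 11.6; r = 14.2 − 11.6 = 2.6
x=15: ŷ = 35 − 1.8·15 = 8; r = 6.6 − 8 = -1.4
x=16: ŷ = 35 − 1.8·16 = 6.2; r = 8 − 6.2 = 1.8
x=17: ŷ = 35 − 1.8·17 = 4.4; r = 2.7 − 4.4 = -1.7
SSE = 0.64 + 0.25 + 6.76 + 1.96 + 3.24 + 2.89 = 15.74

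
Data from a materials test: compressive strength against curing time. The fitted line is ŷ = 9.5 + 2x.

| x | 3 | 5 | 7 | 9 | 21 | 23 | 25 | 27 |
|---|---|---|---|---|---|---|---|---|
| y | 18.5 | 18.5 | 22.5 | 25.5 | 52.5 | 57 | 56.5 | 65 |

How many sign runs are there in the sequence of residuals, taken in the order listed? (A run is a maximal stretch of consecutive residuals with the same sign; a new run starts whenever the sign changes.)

5 runs

x=3: ŷ = 9.5 + 2·3 = 15.5; r = 18.5 − 15.5 = 3
x=5: ŷ = 9.5 + 2·5 = 19.5; r = 18.5 − 19.5 = -1
x=7: ŷ = 9.5 + 2·7 = 23.5; r = 22.5 − 23.5 = -1
x=9: ŷ = 9.5 + 2·9 = 27.5; r = 25.5 − 27.5 = -2
x=21: ŷ = 9.5 + 2·21 = 51.5; r = 52.5 − 51.5 = 1
x=23: ŷ = 9.5 + 2·23 = 55.5; r = 57 − 55.5 = 1.5
x=25: ŷ = 9.5 + 2·25 = 59.5; r = 56.5 − 59.5 = -3
x=27: ŷ = 9.5 + 2·27 = 63.5; r = 65 − 63.5 = 1.5
Signs: + − − − + + − +
Runs: +×1, −×3, +×2, −×1, +×1 → 5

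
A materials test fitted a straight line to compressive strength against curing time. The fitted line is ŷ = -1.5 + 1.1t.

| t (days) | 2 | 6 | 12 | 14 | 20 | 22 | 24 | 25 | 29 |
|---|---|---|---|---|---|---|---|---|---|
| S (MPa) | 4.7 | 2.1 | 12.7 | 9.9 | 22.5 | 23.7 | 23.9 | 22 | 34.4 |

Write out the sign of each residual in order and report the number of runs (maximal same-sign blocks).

7 runs

t=2: ŷ = -1.5 + 1.1·2 = 0.7; e = 4.7 − 0.7 = 4
t=6: ŷ = -1.5 + 1.1·6 = 5.1; e = 2.1 − 5.1 = -3
t=12: ŷ = -1.5 + 1.1·12 = 11.7; e = 12.7 − 11.7 = 1
t=14: ŷ = -1.5 + 1.1·14 = 13.9; e = 9.9 − 13.9 = -4
t=20: ŷ = -1.5 + 1.1·20 = 20.5; e = 22.5 − 20.5 = 2
t=22: ŷ = -1.5 + 1.1·22 = 22.7; e = 23.7 − 22.7 = 1
t=24: ŷ = -1.5 + 1.1·24 = 24.9; e = 23.9 − 24.9 = -1
t=25: ŷ = -1.5 + 1.1·25 = 26; e = 22 − 26 = -4
t=29: ŷ = -1.5 + 1.1·29 = 30.4; e = 34.4 − 30.4 = 4
Signs: + − + − + + − − +
Runs: +×1, −×1, +×1, −×1, +×2, −×2, +×1 → 7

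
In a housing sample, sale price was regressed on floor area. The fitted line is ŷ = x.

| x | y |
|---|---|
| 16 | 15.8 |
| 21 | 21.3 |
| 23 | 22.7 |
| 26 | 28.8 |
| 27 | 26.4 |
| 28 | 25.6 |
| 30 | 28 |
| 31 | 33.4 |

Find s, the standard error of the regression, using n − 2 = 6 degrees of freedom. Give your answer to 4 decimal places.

s = 1.9975

x=16: ŷ = 16 = 16; r = 15.8 − 16 = -0.2
x=21: ŷ = 21 = 21; r = 21.3 − 21 = 0.3
x=23: ŷ = 23 = 23; r = 22.7 − 23 = -0.3
x=26: ŷ = 26 = 26; r = 28.8 − 26 = 2.8
x=27: ŷ = 27 = 27; r = 26.4 − 27 = -0.6
x=28: ŷ = 28 = 28; r = 25.6 − 28 = -2.4
x=30: ŷ = 30 = 30; r = 28 − 30 = -2
x=31: ŷ = 31 = 31; r = 33.4 − 31 = 2.4
SSE = 0.04 + 0.09 + 0.09 + 7.84 + 0.36 + 5.76 + 4 + 5.76 = 23.94
s = √(23.94/6) = √3.99 ≈ 1.9975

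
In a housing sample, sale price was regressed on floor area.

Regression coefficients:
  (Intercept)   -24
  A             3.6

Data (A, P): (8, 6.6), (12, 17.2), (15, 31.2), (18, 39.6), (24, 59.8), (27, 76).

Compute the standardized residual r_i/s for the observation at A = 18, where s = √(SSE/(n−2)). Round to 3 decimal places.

-0.483

A=8: P̂ = -24 + 3.6·8 = 4.8; r = 6.6 − 4.8 = 1.8
A=12: P̂ = -24 + 3.6·12 = 19.2; r = 17.2 − 19.2 = -2
A=15: P̂ = -24 + 3.6·15 = 30; r = 31.2 − 30 = 1.2
A=18: P̂ = -24 + 3.6·18 = 40.8; r = 39.6 − 40.8 = -1.2
A=24: P̂ = -24 + 3.6·24 = 62.4; r = 59.8 − 62.4 = -2.6
A=27: P̂ = -24 + 3.6·27 = 73.2; r = 76 − 73.2 = 2.8
SSE = 3.24 + 4 + 1.44 + 1.44 + 6.76 + 7.84 = 24.72
s = √(24.72/4) = 2.48596
r/s = -1.2 / 2.48596 = -0.483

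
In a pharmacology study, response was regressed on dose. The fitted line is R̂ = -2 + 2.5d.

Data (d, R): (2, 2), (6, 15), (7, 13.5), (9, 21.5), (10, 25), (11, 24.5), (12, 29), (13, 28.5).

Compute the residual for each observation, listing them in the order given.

-1, 2, -2, 1, 2, -1, 1, -2

d=2: R̂ = -2 + 2.5·2 = 3; e = 2 − 3 = -1
d=6: R̂ = -2 + 2.5·6 = 13; e = 15 − 13 = 2
d=7: R̂ = -2 + 2.5·7 = 15.5; e = 13.5 − 15.5 = -2
d=9: R̂ = -2 + 2.5·9 = 20.5; e = 21.5 − 20.5 = 1
d=10: R̂ = -2 + 2.5·10 = 23; e = 25 − 23 = 2
d=11: R̂ = -2 + 2.5·11 = 25.5; e = 24.5 − 25.5 = -1
d=12: R̂ = -2 + 2.5·12 = 28; e = 29 − 28 = 1
d=13: R̂ = -2 + 2.5·13 = 30.5; e = 28.5 − 30.5 = -2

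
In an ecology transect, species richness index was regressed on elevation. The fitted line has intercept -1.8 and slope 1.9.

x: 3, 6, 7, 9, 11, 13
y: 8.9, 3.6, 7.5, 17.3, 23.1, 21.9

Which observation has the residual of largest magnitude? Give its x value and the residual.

x = 6, r = -6

x=3: ŷ = -1.8 + 1.9·3 = 3.9; r = 8.9 − 3.9 = 5
x=6: ŷ = -1.8 + 1.9·6 = 9.6; r = 3.6 − 9.6 = -6
x=7: ŷ = -1.8 + 1.9·7 = 11.5; r = 7.5 − 11.5 = -4
x=9: ŷ = -1.8 + 1.9·9 = 15.3; r = 17.3 − 15.3 = 2
x=11: ŷ = -1.8 + 1.9·11 = 19.1; r = 23.1 − 19.1 = 4
x=13: ŷ = -1.8 + 1.9·13 = 22.9; r = 21.9 − 22.9 = -1
Largest |r| is 6 at x = 6, residual -6.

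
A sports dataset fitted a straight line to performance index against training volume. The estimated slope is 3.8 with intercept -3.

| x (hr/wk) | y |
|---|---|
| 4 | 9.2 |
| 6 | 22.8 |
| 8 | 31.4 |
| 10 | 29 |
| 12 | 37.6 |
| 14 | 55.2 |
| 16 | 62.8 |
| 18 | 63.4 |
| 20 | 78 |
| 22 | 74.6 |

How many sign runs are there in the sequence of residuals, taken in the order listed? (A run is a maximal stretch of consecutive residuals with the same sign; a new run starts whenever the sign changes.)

x=4: ŷ = -3 + 3.8·4 = 12.2; e = 9.2 − 12.2 = -3
x=6: ŷ = -3 + 3.8·6 = 19.8; e = 22.8 − 19.8 = 3
x=8: ŷ = -3 + 3.8·8 = 27.4; e = 31.4 − 27.4 = 4
x=10: ŷ = -3 + 3.8·10 = 35; e = 29 − 35 = -6
x=12: ŷ = -3 + 3.8·12 = 42.6; e = 37.6 − 42.6 = -5
x=14: ŷ = -3 + 3.8·14 = 50.2; e = 55.2 − 50.2 = 5
x=16: ŷ = -3 + 3.8·16 = 57.8; e = 62.8 − 57.8 = 5
x=18: ŷ = -3 + 3.8·18 = 65.4; e = 63.4 − 65.4 = -2
x=20: ŷ = -3 + 3.8·20 = 73; e = 78 − 73 = 5
x=22: ŷ = -3 + 3.8·22 = 80.6; e = 74.6 − 80.6 = -6
Signs: − + + − − + + − + −
Runs: −×1, +×2, −×2, +×2, −×1, +×1, −×1 → 7

7 runs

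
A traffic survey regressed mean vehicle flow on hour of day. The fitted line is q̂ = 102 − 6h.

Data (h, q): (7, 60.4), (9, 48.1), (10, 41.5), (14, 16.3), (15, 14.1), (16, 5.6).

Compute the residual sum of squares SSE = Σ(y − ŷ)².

h=7: q̂ = 102 − 6·7 = 60; e = 60.4 − 60 = 0.4
h=9: q̂ = 102 − 6·9 = 48; e = 48.1 − 48 = 0.1
h=10: q̂ = 102 − 6·10 = 42; e = 41.5 − 42 = -0.5
h=14: q̂ = 102 − 6·14 = 18; e = 16.3 − 18 = -1.7
h=15: q̂ = 102 − 6·15 = 12; e = 14.1 − 12 = 2.1
h=16: q̂ = 102 − 6·16 = 6; e = 5.6 − 6 = -0.4
SSE = 0.16 + 0.01 + 0.25 + 2.89 + 4.41 + 0.16 = 7.88

SSE = 7.88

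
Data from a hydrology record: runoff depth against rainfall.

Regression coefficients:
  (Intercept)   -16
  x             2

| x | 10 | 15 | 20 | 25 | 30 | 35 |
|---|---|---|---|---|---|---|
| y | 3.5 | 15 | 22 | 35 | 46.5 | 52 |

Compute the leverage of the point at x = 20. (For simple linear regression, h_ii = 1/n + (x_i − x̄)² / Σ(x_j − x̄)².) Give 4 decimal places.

h = 0.1810

x̄ = (10 + 15 + 20 + 25 + 30 + 35)/6 = 22.5
Σ(x − x̄)² = 156.25 + 56.25 + 6.25 + 6.25 + 56.25 + 156.25 = 437.5
h = 1/6 + (-2.5)²/437.5 = 0.166667 + 0.0142857 = 0.1810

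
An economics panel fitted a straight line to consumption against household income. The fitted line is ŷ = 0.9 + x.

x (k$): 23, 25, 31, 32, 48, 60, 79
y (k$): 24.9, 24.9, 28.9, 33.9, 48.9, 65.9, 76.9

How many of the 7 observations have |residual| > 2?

x=23: ŷ = 0.9 + 23 = 23.9; r = 24.9 − 23.9 = 1
x=25: ŷ = 0.9 + 25 = 25.9; r = 24.9 − 25.9 = -1
x=31: ŷ = 0.9 + 31 = 31.9; r = 28.9 − 31.9 = -3
x=32: ŷ = 0.9 + 32 = 32.9; r = 33.9 − 32.9 = 1
x=48: ŷ = 0.9 + 48 = 48.9; r = 48.9 − 48.9 = 0
x=60: ŷ = 0.9 + 60 = 60.9; r = 65.9 − 60.9 = 5
x=79: ŷ = 0.9 + 79 = 79.9; r = 76.9 − 79.9 = -3
|r| > 2: x=31 (|r|=3), x=60 (|r|=5), x=79 (|r|=3) → 3

3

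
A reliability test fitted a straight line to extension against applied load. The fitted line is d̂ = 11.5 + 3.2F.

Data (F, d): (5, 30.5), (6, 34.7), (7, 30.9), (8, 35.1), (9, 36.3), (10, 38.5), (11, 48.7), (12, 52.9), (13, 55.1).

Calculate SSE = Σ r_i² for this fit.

F=5: d̂ = 11.5 + 3.2·5 = 27.5; r = 30.5 − 27.5 = 3
F=6: d̂ = 11.5 + 3.2·6 = 30.7; r = 34.7 − 30.7 = 4
F=7: d̂ = 11.5 + 3.2·7 = 33.9; r = 30.9 − 33.9 = -3
F=8: d̂ = 11.5 + 3.2·8 = 37.1; r = 35.1 − 37.1 = -2
F=9: d̂ = 11.5 + 3.2·9 = 40.3; r = 36.3 − 40.3 = -4
F=10: d̂ = 11.5 + 3.2·10 = 43.5; r = 38.5 − 43.5 = -5
F=11: d̂ = 11.5 + 3.2·11 = 46.7; r = 48.7 − 46.7 = 2
F=12: d̂ = 11.5 + 3.2·12 = 49.9; r = 52.9 − 49.9 = 3
F=13: d̂ = 11.5 + 3.2·13 = 53.1; r = 55.1 − 53.1 = 2
SSE = 9 + 16 + 9 + 4 + 16 + 25 + 4 + 9 + 4 = 96

SSE = 96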